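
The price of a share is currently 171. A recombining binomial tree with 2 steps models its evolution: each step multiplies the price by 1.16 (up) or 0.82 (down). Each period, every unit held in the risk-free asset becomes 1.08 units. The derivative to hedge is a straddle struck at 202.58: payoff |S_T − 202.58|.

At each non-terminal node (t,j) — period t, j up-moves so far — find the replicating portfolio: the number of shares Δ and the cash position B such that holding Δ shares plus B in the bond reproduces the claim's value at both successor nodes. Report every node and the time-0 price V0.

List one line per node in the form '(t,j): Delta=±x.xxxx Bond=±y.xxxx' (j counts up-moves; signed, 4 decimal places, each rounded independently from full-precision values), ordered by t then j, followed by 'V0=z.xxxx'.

(0,0): Delta=-0.3298 Bond=86.6590
(1,0): Delta=-1.0000 Bond=187.5741
(1,1): Delta=-0.1840 Bond=64.6741
V0=30.2716

Since d<R<u, set p* = (R−d)/(u−d) = 0.7647; price each node as the discounted p*-expectation of its children.
Payoff layer (t=2): V(2,0)=87.5996, V(2,1)=39.9248, V(2,2)=27.5176
  t=1,j=0: stock 140.2200 → up 162.6552 (V=39.9248), down 114.9804 (V=87.5996). Price 47.3541; hedge Δ=-1.0000, bond B=187.5741.
  t=1,j=1: stock 198.3600 → up 230.0976 (V=27.5176), down 162.6552 (V=39.9248). Price 28.1824; hedge Δ=-0.1840, bond B=64.6741.
  t=0,j=0: stock 171.0000 → up 198.3600 (V=28.1824), down 140.2200 (V=47.3541). Price 30.2716; hedge Δ=-0.3298, bond B=86.6590.
Check: Δ(0,0)·S0 + B(0,0) = 30.2716 = V0.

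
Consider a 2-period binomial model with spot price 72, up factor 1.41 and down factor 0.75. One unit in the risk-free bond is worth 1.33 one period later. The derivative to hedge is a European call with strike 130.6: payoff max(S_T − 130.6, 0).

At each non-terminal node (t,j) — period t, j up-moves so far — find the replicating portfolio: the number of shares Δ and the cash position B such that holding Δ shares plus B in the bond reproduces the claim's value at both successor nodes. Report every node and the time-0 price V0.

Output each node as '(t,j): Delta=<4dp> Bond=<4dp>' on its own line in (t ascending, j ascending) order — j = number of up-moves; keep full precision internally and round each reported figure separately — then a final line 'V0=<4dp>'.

Since d<R<u, set p* = (R−d)/(u−d) = 0.8788; price each node as the discounted p*-expectation of its children.
Payoff layer (t=2): V(2,0)=0.0000, V(2,1)=0.0000, V(2,2)=12.5432
Node (1,0) S=54.0000: V=(p*·0.0000+(1−p*)·0.0000)/1.33=0.0000; Δ=(0.0000−0.0000)/(76.1400−40.5000)=0.0000; B=V−Δ·S=0.0000
Node (1,1) S=101.5200: V=(p*·12.5432+(1−p*)·0.0000)/1.33=8.2878; Δ=(12.5432−0.0000)/(143.1432−76.1400)=0.1872; B=V−Δ·S=-10.7170
Node (0,0) S=72.0000: V=(p*·8.2878+(1−p*)·0.0000)/1.33=5.4761; Δ=(8.2878−0.0000)/(101.5200−54.0000)=0.1744; B=V−Δ·S=-7.0812
Root portfolio cost Δ·72+B reproduces V0=5.4761.

(0,0): Delta=0.1744 Bond=-7.0812
(1,0): Delta=0.0000 Bond=0.0000
(1,1): Delta=0.1872 Bond=-10.7170
V0=5.4761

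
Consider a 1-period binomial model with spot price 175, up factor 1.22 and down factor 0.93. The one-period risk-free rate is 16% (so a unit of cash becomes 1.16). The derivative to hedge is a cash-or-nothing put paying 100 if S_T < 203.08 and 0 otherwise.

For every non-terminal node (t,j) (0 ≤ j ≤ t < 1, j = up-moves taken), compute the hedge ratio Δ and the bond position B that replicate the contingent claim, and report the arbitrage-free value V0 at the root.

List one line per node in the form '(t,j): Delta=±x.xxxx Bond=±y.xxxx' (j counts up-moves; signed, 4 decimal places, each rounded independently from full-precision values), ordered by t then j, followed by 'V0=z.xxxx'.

(0,0): Delta=-1.9704 Bond=362.6635
V0=17.8359

Under the risk-neutral measure, an up-move has probability p* = (R−d)/(u−d) = 0.7931 and values discount at R = 1.16.
Payoff layer (t=1): V(1,0)=100.0000, V(1,1)=0.0000
Node (0,0) S=175.0000: V=(p*·0.0000+(1−p*)·100.0000)/1.16=17.8359; Δ=(0.0000−100.0000)/(213.5000−162.7500)=-1.9704; B=V−Δ·S=362.6635
Check: Δ(0,0)·S0 + B(0,0) = 17.8359 = V0.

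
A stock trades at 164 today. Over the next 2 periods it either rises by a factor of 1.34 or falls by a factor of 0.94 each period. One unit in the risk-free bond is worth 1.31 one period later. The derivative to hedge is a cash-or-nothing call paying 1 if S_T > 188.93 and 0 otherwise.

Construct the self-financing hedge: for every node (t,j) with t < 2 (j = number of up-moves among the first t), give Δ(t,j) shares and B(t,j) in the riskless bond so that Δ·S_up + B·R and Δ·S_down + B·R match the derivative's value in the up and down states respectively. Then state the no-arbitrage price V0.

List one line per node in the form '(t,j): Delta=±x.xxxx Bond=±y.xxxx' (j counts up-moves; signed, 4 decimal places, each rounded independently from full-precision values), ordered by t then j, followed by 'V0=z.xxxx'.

(0,0): Delta=0.0009 Bond=0.4363
(1,0): Delta=0.0162 Bond=-1.7939
(1,1): Delta=0.0000 Bond=0.7634
V0=0.5794

Risk-neutral probability p* = (R−d)/(u−d) = (1.31−0.94)/(1.34−0.94) = 0.9250.
Terminal payoffs: V(2,0)=0.0000, V(2,1)=1.0000, V(2,2)=1.0000
  t=1,j=0: stock 154.1600 → up 206.5744 (V=1.0000), down 144.9104 (V=0.0000). Price 0.7061; hedge Δ=0.0162, bond B=-1.7939.
  t=1,j=1: stock 219.7600 → up 294.4784 (V=1.0000), down 206.5744 (V=1.0000). Price 0.7634; hedge Δ=0.0000, bond B=0.7634.
  t=0,j=0: stock 164.0000 → up 219.7600 (V=0.7634), down 154.1600 (V=0.7061). Price 0.5794; hedge Δ=0.0009, bond B=0.4363.
Self-financing check: at every node Δ·S+B equals the discounted successor values.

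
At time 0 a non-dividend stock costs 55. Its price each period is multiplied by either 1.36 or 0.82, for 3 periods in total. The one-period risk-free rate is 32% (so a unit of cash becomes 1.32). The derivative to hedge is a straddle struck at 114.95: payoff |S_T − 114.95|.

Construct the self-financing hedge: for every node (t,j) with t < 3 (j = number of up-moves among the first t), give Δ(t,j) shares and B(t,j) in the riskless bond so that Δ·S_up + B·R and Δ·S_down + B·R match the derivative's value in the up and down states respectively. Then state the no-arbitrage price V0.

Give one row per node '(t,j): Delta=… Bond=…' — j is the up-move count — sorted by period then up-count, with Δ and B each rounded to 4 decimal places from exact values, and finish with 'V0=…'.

The replicating-portfolio and risk-neutral prices coincide; use p* = (1.32−0.82)/(1.36−0.82) = 0.9259 for the latter.
At expiry t=3: V(3,0)=84.6248, V(3,1)=64.6545, V(3,2)=31.5330, V(3,3)=23.4001
Node (2,0) S=36.9820: V=(p*·64.6545+(1−p*)·84.6248)/1.32=50.1013; Δ=(64.6545−84.6248)/(50.2955−30.3252)=-1.0000; B=V−Δ·S=87.0833
Node (2,1) S=61.3360: V=(p*·31.5330+(1−p*)·64.6545)/1.32=25.7473; Δ=(31.5330−64.6545)/(83.4170−50.2955)=-1.0000; B=V−Δ·S=87.0833
Node (2,2) S=101.7280: V=(p*·23.4001+(1−p*)·31.5330)/1.32=18.1837; Δ=(23.4001−31.5330)/(138.3501−83.4170)=-0.1481; B=V−Δ·S=33.2448
Node (1,0) S=45.1000: V=(p*·25.7473+(1−p*)·50.1013)/1.32=20.8722; Δ=(25.7473−50.1013)/(61.3360−36.9820)=-1.0000; B=V−Δ·S=65.9722
Node (1,1) S=74.8000: V=(p*·18.1837+(1−p*)·25.7473)/1.32=14.2000; Δ=(18.1837−25.7473)/(101.7280−61.3360)=-0.1873; B=V−Δ·S=28.2067
Node (0,0) S=55.0000: V=(p*·14.2000+(1−p*)·20.8722)/1.32=11.1320; Δ=(14.2000−20.8722)/(74.8000−45.1000)=-0.2247; B=V−Δ·S=23.4880
Self-financing check: at every node Δ·S+B equals the discounted successor values.

(0,0): Delta=-0.2247 Bond=23.4880
(1,0): Delta=-1.0000 Bond=65.9722
(1,1): Delta=-0.1873 Bond=28.2067
(2,0): Delta=-1.0000 Bond=87.0833
(2,1): Delta=-1.0000 Bond=87.0833
(2,2): Delta=-0.1481 Bond=33.2448
V0=11.1320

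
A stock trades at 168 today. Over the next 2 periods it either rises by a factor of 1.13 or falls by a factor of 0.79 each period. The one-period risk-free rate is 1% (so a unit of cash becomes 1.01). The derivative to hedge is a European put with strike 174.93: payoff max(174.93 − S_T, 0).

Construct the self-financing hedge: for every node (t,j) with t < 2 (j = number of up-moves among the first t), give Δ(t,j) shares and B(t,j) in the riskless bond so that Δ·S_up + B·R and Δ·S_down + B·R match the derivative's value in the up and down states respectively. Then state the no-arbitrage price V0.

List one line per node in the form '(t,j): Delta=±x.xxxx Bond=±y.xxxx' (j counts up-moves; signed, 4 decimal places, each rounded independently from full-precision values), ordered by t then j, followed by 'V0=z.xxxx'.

No-arbitrage ⇒ martingale measure with p* = (R−d)/(u−d) = 0.6471.
Terminal payoffs: V(2,0)=70.0812, V(2,1)=24.9564, V(2,2)=0.0000
(1,0): S=132.7200. Δ = (V_up−V_dn)/(S_up−S_dn) = (24.9564−70.0812)/(149.9736−104.8488) = -1.0000. V = [p*·24.9564 + (1−p*)·70.0812]/1.01 = 40.4780. B = V − Δ·S = 173.1980.
(1,1): S=189.8400. Δ = (V_up−V_dn)/(S_up−S_dn) = (0.0000−24.9564)/(214.5192−149.9736) = -0.3866. V = [p*·0.0000 + (1−p*)·24.9564]/1.01 = 8.7209. B = V − Δ·S = 82.1221.
(0,0): S=168.0000. Δ = (V_up−V_dn)/(S_up−S_dn) = (8.7209−40.4780)/(189.8400−132.7200) = -0.5560. V = [p*·8.7209 + (1−p*)·40.4780]/1.01 = 19.7320. B = V − Δ·S = 113.1352.
Check: Δ(0,0)·S0 + B(0,0) = 19.7320 = V0.

(0,0): Delta=-0.5560 Bond=113.1352
(1,0): Delta=-1.0000 Bond=173.1980
(1,1): Delta=-0.3866 Bond=82.1221
V0=19.7320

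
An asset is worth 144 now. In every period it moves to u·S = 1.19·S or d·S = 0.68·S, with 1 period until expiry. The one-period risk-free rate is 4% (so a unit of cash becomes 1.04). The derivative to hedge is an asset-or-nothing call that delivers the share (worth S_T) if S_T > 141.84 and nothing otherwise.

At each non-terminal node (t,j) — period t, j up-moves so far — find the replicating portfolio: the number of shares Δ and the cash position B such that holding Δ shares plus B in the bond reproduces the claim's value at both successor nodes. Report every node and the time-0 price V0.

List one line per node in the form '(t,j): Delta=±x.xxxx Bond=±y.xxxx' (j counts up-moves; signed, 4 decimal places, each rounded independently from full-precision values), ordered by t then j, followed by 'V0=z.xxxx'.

(0,0): Delta=2.3333 Bond=-219.6923
V0=116.3077

The replicating-portfolio and risk-neutral prices coincide; use p* = (1.04−0.68)/(1.19−0.68) = 0.7059 for the latter.
Terminal values V(1,·): V(1,0)=0.0000, V(1,1)=171.3600
(0,0): S=144.0000. Δ = (V_up−V_dn)/(S_up−S_dn) = (171.3600−0.0000)/(171.3600−97.9200) = 2.3333. V = [p*·171.3600 + (1−p*)·0.0000]/1.04 = 116.3077. B = V − Δ·S = -219.6923.
Check: Δ(0,0)·S0 + B(0,0) = 116.3077 = V0.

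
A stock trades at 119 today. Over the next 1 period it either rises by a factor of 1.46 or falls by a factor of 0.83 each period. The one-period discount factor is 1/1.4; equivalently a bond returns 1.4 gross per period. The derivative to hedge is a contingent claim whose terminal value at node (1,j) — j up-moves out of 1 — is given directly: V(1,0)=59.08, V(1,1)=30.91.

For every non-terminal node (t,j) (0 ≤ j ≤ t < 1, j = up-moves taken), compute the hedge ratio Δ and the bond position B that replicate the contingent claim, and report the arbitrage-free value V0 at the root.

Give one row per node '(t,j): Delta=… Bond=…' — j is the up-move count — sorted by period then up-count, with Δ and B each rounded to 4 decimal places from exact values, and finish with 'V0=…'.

Risk-neutral probability p* = (R−d)/(u−d) = (1.4−0.83)/(1.46−0.83) = 0.9048.
Payoff layer (t=1): V(1,0)=59.0800, V(1,1)=30.9100
(0,0): S=119.0000. Δ = (V_up−V_dn)/(S_up−S_dn) = (30.9100−59.0800)/(173.7400−98.7700) = -0.3758. V = [p*·30.9100 + (1−p*)·59.0800]/1.4 = 23.9949. B = V − Δ·S = 68.7092.
Root portfolio cost Δ·119+B reproduces V0=23.9949.

(0,0): Delta=-0.3758 Bond=68.7092
V0=23.9949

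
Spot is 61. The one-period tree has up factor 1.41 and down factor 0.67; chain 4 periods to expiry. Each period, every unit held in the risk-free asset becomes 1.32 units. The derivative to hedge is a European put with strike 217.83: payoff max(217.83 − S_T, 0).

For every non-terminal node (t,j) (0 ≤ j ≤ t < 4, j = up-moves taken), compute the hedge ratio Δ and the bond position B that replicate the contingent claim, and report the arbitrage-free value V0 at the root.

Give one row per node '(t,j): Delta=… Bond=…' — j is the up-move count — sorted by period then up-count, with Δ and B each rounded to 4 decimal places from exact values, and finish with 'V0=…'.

The replicating-portfolio and risk-neutral prices coincide; use p* = (1.32−0.67)/(1.41−0.67) = 0.8784 for the latter.
Terminal values V(4,·): V(4,0)=205.5378, V(4,1)=191.9614, V(4,2)=163.3901, V(4,3)=103.2624, V(4,4)=0.0000
Node (3,0) S=18.3465: V=(p*·191.9614+(1−p*)·205.5378)/1.32=146.6762; Δ=(191.9614−205.5378)/(25.8686−12.2922)=-1.0000; B=V−Δ·S=165.0227
Node (3,1) S=38.6099: V=(p*·163.3901+(1−p*)·191.9614)/1.32=126.4128; Δ=(163.3901−191.9614)/(54.4399−25.8686)=-1.0000; B=V−Δ·S=165.0227
Node (3,2) S=81.2536: V=(p*·103.2624+(1−p*)·163.3901)/1.32=83.7691; Δ=(103.2624−163.3901)/(114.5676−54.4399)=-1.0000; B=V−Δ·S=165.0227
Node (3,3) S=170.9965: V=(p*·0.0000+(1−p*)·103.2624)/1.32=9.5143; Δ=(0.0000−103.2624)/(241.1050−114.5676)=-0.8161; B=V−Δ·S=149.0581
Node (2,0) S=27.3829: V=(p*·126.4128+(1−p*)·146.6762)/1.32=97.6343; Δ=(126.4128−146.6762)/(38.6099−18.3465)=-1.0000; B=V−Δ·S=125.0172
Node (2,1) S=57.6267: V=(p*·83.7691+(1−p*)·126.4128)/1.32=67.3905; Δ=(83.7691−126.4128)/(81.2536−38.6099)=-1.0000; B=V−Δ·S=125.0172
Node (2,2) S=121.2741: V=(p*·9.5143+(1−p*)·83.7691)/1.32=14.0495; Δ=(9.5143−83.7691)/(170.9965−81.2536)=-0.8274; B=V−Δ·S=114.3937
Node (1,0) S=40.8700: V=(p*·67.3905+(1−p*)·97.6343)/1.32=53.8400; Δ=(67.3905−97.6343)/(57.6267−27.3829)=-1.0000; B=V−Δ·S=94.7100
Node (1,1) S=86.0100: V=(p*·14.0495+(1−p*)·67.3905)/1.32=15.5583; Δ=(14.0495−67.3905)/(121.2741−57.6267)=-0.8381; B=V−Δ·S=87.6407
Node (0,0) S=61.0000: V=(p*·15.5583+(1−p*)·53.8400)/1.32=15.3138; Δ=(15.5583−53.8400)/(86.0100−40.8700)=-0.8481; B=V−Δ·S=67.0458
The time-0 hedge costs 15.3138, which is the no-arbitrage price.

(0,0): Delta=-0.8481 Bond=67.0458
(1,0): Delta=-1.0000 Bond=94.7100
(1,1): Delta=-0.8381 Bond=87.6407
(2,0): Delta=-1.0000 Bond=125.0172
(2,1): Delta=-1.0000 Bond=125.0172
(2,2): Delta=-0.8274 Bond=114.3937
(3,0): Delta=-1.0000 Bond=165.0227
(3,1): Delta=-1.0000 Bond=165.0227
(3,2): Delta=-1.0000 Bond=165.0227
(3,3): Delta=-0.8161 Bond=149.0581
V0=15.3138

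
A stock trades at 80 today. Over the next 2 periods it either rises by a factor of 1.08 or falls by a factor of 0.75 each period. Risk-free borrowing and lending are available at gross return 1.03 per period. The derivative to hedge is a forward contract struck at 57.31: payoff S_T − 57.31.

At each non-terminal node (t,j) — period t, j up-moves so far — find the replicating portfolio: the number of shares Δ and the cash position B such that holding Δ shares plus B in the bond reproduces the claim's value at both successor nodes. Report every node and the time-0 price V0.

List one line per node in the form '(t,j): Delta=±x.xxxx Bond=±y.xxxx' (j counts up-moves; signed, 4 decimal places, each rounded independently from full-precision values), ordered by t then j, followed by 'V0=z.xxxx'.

(0,0): Delta=1.0000 Bond=-54.0202
(1,0): Delta=1.0000 Bond=-55.6408
(1,1): Delta=1.0000 Bond=-55.6408
V0=25.9798

The replicating-portfolio and risk-neutral prices coincide; use p* = (1.03−0.75)/(1.08−0.75) = 0.8485 for the latter.
Payoff layer (t=2): V(2,0)=-12.3100, V(2,1)=7.4900, V(2,2)=36.0020
(1,0): S=60.0000. Δ = (V_up−V_dn)/(S_up−S_dn) = (7.4900−-12.3100)/(64.8000−45.0000) = 1.0000. V = [p*·7.4900 + (1−p*)·-12.3100]/1.03 = 4.3592. B = V − Δ·S = -55.6408.
(1,1): S=86.4000. Δ = (V_up−V_dn)/(S_up−S_dn) = (36.0020−7.4900)/(93.3120−64.8000) = 1.0000. V = [p*·36.0020 + (1−p*)·7.4900]/1.03 = 30.7592. B = V − Δ·S = -55.6408.
(0,0): S=80.0000. Δ = (V_up−V_dn)/(S_up−S_dn) = (30.7592−4.3592)/(86.4000−60.0000) = 1.0000. V = [p*·30.7592 + (1−p*)·4.3592]/1.03 = 25.9798. B = V − Δ·S = -54.0202.
Self-financing check: at every node Δ·S+B equals the discounted successor values.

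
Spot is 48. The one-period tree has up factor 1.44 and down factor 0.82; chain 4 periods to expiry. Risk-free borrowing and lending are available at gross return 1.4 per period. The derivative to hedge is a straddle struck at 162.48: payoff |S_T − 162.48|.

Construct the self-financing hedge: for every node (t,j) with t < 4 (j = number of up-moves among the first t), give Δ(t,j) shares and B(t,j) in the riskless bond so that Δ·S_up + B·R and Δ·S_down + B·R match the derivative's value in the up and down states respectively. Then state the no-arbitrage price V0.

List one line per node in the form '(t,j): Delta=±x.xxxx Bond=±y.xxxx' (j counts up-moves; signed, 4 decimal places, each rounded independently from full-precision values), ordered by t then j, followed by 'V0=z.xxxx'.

(0,0): Delta=-0.1196 Bond=17.5421
(1,0): Delta=-1.0000 Bond=59.2128
(1,1): Delta=-0.0850 Bond=22.1690
(2,0): Delta=-1.0000 Bond=82.8980
(2,1): Delta=-1.0000 Bond=82.8980
(2,2): Delta=-0.0491 Bond=27.4599
(3,0): Delta=-1.0000 Bond=116.0571
(3,1): Delta=-1.0000 Bond=116.0571
(3,2): Delta=-1.0000 Bond=116.0571
(3,3): Delta=-0.0117 Bond=33.0913
V0=11.8030

No-arbitrage ⇒ martingale measure with p* = (R−d)/(u−d) = 0.9355.
Payoff layer (t=4): V(4,0)=140.7782, V(4,1)=124.3694, V(4,2)=95.5541, V(4,3)=44.9517, V(4,4)=43.9112
(3,0): S=26.4657. Δ = (V_up−V_dn)/(S_up−S_dn) = (124.3694−140.7782)/(38.1106−21.7018) = -1.0000. V = [p*·124.3694 + (1−p*)·140.7782]/1.4 = 89.5915. B = V − Δ·S = 116.0571.
(3,1): S=46.4763. Δ = (V_up−V_dn)/(S_up−S_dn) = (95.5541−124.3694)/(66.9259−38.1106) = -1.0000. V = [p*·95.5541 + (1−p*)·124.3694]/1.4 = 69.5809. B = V − Δ·S = 116.0571.
(3,2): S=81.6169. Δ = (V_up−V_dn)/(S_up−S_dn) = (44.9517−95.5541)/(117.5283−66.9259) = -1.0000. V = [p*·44.9517 + (1−p*)·95.5541]/1.4 = 34.4402. B = V − Δ·S = 116.0571.
(3,3): S=143.3272. Δ = (V_up−V_dn)/(S_up−S_dn) = (43.9112−44.9517)/(206.3912−117.5283) = -0.0117. V = [p*·43.9112 + (1−p*)·44.9517]/1.4 = 31.4131. B = V − Δ·S = 33.0913.
(2,0): S=32.2752. Δ = (V_up−V_dn)/(S_up−S_dn) = (69.5809−89.5915)/(46.4763−26.4657) = -1.0000. V = [p*·69.5809 + (1−p*)·89.5915]/1.4 = 50.6228. B = V − Δ·S = 82.8980.
(2,1): S=56.6784. Δ = (V_up−V_dn)/(S_up−S_dn) = (34.4402−69.5809)/(81.6169−46.4763) = -1.0000. V = [p*·34.4402 + (1−p*)·69.5809]/1.4 = 26.2196. B = V − Δ·S = 82.8980.
(2,2): S=99.5328. Δ = (V_up−V_dn)/(S_up−S_dn) = (31.4131−34.4402)/(143.3272−81.6169) = -0.0491. V = [p*·31.4131 + (1−p*)·34.4402]/1.4 = 22.5774. B = V − Δ·S = 27.4599.
(1,0): S=39.3600. Δ = (V_up−V_dn)/(S_up−S_dn) = (26.2196−50.6228)/(56.6784−32.2752) = -1.0000. V = [p*·26.2196 + (1−p*)·50.6228]/1.4 = 19.8528. B = V − Δ·S = 59.2128.
(1,1): S=69.1200. Δ = (V_up−V_dn)/(S_up−S_dn) = (22.5774−26.2196)/(99.5328−56.6784) = -0.0850. V = [p*·22.5774 + (1−p*)·26.2196]/1.4 = 16.2946. B = V − Δ·S = 22.1690.
(0,0): S=48.0000. Δ = (V_up−V_dn)/(S_up−S_dn) = (16.2946−19.8528)/(69.1200−39.3600) = -0.1196. V = [p*·16.2946 + (1−p*)·19.8528]/1.4 = 11.8030. B = V − Δ·S = 17.5421.
Self-financing check: at every node Δ·S+B equals the discounted successor values.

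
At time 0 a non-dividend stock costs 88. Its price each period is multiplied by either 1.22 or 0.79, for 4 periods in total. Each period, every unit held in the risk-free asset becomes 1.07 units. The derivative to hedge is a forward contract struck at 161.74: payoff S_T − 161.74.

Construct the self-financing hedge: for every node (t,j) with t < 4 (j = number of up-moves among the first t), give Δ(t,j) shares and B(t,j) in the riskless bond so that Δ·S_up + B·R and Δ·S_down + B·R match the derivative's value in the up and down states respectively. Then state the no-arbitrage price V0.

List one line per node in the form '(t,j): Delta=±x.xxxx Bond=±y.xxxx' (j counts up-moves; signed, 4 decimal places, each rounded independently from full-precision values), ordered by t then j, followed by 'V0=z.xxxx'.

(0,0): Delta=1.0000 Bond=-123.3907
(1,0): Delta=1.0000 Bond=-132.0280
(1,1): Delta=1.0000 Bond=-132.0280
(2,0): Delta=1.0000 Bond=-141.2700
(2,1): Delta=1.0000 Bond=-141.2700
(2,2): Delta=1.0000 Bond=-141.2700
(3,0): Delta=1.0000 Bond=-151.1589
(3,1): Delta=1.0000 Bond=-151.1589
(3,2): Delta=1.0000 Bond=-151.1589
(3,3): Delta=1.0000 Bond=-151.1589
V0=-35.3907

Risk-neutral probability p* = (R−d)/(u−d) = (1.07−0.79)/(1.22−0.79) = 0.6512.
Terminal values V(4,·): V(4,0)=-127.4639, V(4,1)=-108.8073, V(4,2)=-79.9959, V(4,3)=-35.5022, V(4,4)=33.2094
Node (3,0) S=43.3874: V=(p*·-108.8073+(1−p*)·-127.4639)/1.07=-107.7714; Δ=(-108.8073−-127.4639)/(52.9327−34.2761)=1.0000; B=V−Δ·S=-151.1589
Node (3,1) S=67.0034: V=(p*·-79.9959+(1−p*)·-108.8073)/1.07=-84.1555; Δ=(-79.9959−-108.8073)/(81.7441−52.9327)=1.0000; B=V−Δ·S=-151.1589
Node (3,2) S=103.4736: V=(p*·-35.5022+(1−p*)·-79.9959)/1.07=-47.6853; Δ=(-35.5022−-79.9959)/(126.2378−81.7441)=1.0000; B=V−Δ·S=-151.1589
Node (3,3) S=159.7946: V=(p*·33.2094+(1−p*)·-35.5022)/1.07=8.6357; Δ=(33.2094−-35.5022)/(194.9494−126.2378)=1.0000; B=V−Δ·S=-151.1589
Node (2,0) S=54.9208: V=(p*·-84.1555+(1−p*)·-107.7714)/1.07=-86.3492; Δ=(-84.1555−-107.7714)/(67.0034−43.3874)=1.0000; B=V−Δ·S=-141.2700
Node (2,1) S=84.8144: V=(p*·-47.6853+(1−p*)·-84.1555)/1.07=-56.4556; Δ=(-47.6853−-84.1555)/(103.4736−67.0034)=1.0000; B=V−Δ·S=-141.2700
Node (2,2) S=130.9792: V=(p*·8.6357+(1−p*)·-47.6853)/1.07=-10.2908; Δ=(8.6357−-47.6853)/(159.7946−103.4736)=1.0000; B=V−Δ·S=-141.2700
Node (1,0) S=69.5200: V=(p*·-56.4556+(1−p*)·-86.3492)/1.07=-62.5080; Δ=(-56.4556−-86.3492)/(84.8144−54.9208)=1.0000; B=V−Δ·S=-132.0280
Node (1,1) S=107.3600: V=(p*·-10.2908+(1−p*)·-56.4556)/1.07=-24.6680; Δ=(-10.2908−-56.4556)/(130.9792−84.8144)=1.0000; B=V−Δ·S=-132.0280
Node (0,0) S=88.0000: V=(p*·-24.6680+(1−p*)·-62.5080)/1.07=-35.3907; Δ=(-24.6680−-62.5080)/(107.3600−69.5200)=1.0000; B=V−Δ·S=-123.3907
The time-0 hedge costs -35.3907, which is the no-arbitrage price.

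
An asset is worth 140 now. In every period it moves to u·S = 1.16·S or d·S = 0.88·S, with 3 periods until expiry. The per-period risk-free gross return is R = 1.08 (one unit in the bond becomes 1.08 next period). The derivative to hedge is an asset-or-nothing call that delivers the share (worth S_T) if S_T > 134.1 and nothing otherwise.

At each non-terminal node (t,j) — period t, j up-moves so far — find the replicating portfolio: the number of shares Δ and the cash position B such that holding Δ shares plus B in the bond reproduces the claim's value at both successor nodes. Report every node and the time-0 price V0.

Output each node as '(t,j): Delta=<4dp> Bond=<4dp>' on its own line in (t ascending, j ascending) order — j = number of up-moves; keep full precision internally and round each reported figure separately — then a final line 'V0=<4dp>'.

Under the risk-neutral measure, an up-move has probability p* = (R−d)/(u−d) = 0.7143 and values discount at R = 1.08.
Payoff layer (t=3): V(3,0)=0.0000, V(3,1)=0.0000, V(3,2)=165.7779, V(3,3)=218.5254
  t=2,j=0: stock 108.4160 → up 125.7626 (V=0.0000), down 95.4061 (V=0.0000). Price 0.0000; hedge Δ=0.0000, bond B=0.0000.
  t=2,j=1: stock 142.9120 → up 165.7779 (V=165.7779), down 125.7626 (V=0.0000). Price 109.6415; hedge Δ=4.1429, bond B=-482.4225.
  t=2,j=2: stock 188.3840 → up 218.5254 (V=218.5254), down 165.7779 (V=165.7779). Price 188.3840; hedge Δ=1.0000, bond B=0.0000.
  t=1,j=0: stock 123.2000 → up 142.9120 (V=109.6415), down 108.4160 (V=0.0000). Price 72.5142; hedge Δ=3.1784, bond B=-319.0625.
  t=1,j=1: stock 162.4000 → up 188.3840 (V=188.3840), down 142.9120 (V=109.6415). Price 153.5983; hedge Δ=1.7317, bond B=-127.6250.
  t=0,j=0: stock 140.0000 → up 162.4000 (V=153.5983), down 123.2000 (V=72.5142). Price 120.7698; hedge Δ=2.0685, bond B=-168.8161.
Each (Δ,B) replicates both successor values, so the strategy is self-financing and V0 is arbitrage-free.

(0,0): Delta=2.0685 Bond=-168.8161
(1,0): Delta=3.1784 Bond=-319.0625
(1,1): Delta=1.7317 Bond=-127.6250
(2,0): Delta=0.0000 Bond=0.0000
(2,1): Delta=4.1429 Bond=-482.4225
(2,2): Delta=1.0000 Bond=0.0000
V0=120.7698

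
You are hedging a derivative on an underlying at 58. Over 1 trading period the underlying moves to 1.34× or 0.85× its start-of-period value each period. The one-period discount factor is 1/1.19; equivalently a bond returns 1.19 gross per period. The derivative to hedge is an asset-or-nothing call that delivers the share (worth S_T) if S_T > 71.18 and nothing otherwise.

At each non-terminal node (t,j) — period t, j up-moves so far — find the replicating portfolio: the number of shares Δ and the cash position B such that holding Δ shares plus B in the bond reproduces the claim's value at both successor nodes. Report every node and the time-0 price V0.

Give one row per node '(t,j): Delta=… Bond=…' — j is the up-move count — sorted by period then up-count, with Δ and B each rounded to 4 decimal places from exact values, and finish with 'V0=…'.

Under the risk-neutral measure, an up-move has probability p* = (R−d)/(u−d) = 0.6939 and values discount at R = 1.19.
Payoff layer (t=1): V(1,0)=0.0000, V(1,1)=77.7200
Node (0,0) S=58.0000: V=(p*·77.7200+(1−p*)·0.0000)/1.19=45.3178; Δ=(77.7200−0.0000)/(77.7200−49.3000)=2.7347; B=V−Δ·S=-113.2945
Each (Δ,B) replicates both successor values, so the strategy is self-financing and V0 is arbitrage-free.

(0,0): Delta=2.7347 Bond=-113.2945
V0=45.3178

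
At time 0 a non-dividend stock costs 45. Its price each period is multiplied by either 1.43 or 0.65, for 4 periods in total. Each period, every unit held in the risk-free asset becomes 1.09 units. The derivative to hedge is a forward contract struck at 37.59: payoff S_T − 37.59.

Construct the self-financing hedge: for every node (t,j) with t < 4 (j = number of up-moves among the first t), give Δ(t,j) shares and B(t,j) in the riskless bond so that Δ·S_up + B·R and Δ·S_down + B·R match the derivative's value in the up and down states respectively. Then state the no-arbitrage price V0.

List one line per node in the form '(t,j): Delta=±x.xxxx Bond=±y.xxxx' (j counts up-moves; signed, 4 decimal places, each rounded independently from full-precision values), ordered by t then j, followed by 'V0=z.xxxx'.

Under the risk-neutral measure, an up-move has probability p* = (R−d)/(u−d) = 0.5641 and values discount at R = 1.09.
Terminal values V(4,·): V(4,0)=-29.5572, V(4,1)=-19.9179, V(4,2)=1.2887, V(4,3)=47.9431, V(4,4)=150.5827
Node (3,0) S=12.3581: V=(p*·-19.9179+(1−p*)·-29.5572)/1.09=-22.1281; Δ=(-19.9179−-29.5572)/(17.6721−8.0328)=1.0000; B=V−Δ·S=-34.4862
Node (3,1) S=27.1879: V=(p*·1.2887+(1−p*)·-19.9179)/1.09=-7.2984; Δ=(1.2887−-19.9179)/(38.8787−17.6721)=1.0000; B=V−Δ·S=-34.4862
Node (3,2) S=59.8133: V=(p*·47.9431+(1−p*)·1.2887)/1.09=25.3271; Δ=(47.9431−1.2887)/(85.5331−38.8787)=1.0000; B=V−Δ·S=-34.4862
Node (3,3) S=131.5893: V=(p*·150.5827+(1−p*)·47.9431)/1.09=97.1031; Δ=(150.5827−47.9431)/(188.1727−85.5331)=1.0000; B=V−Δ·S=-34.4862
Node (2,0) S=19.0125: V=(p*·-7.2984+(1−p*)·-22.1281)/1.09=-12.6263; Δ=(-7.2984−-22.1281)/(27.1879−12.3581)=1.0000; B=V−Δ·S=-31.6388
Node (2,1) S=41.8275: V=(p*·25.3271+(1−p*)·-7.2984)/1.09=10.1887; Δ=(25.3271−-7.2984)/(59.8133−27.1879)=1.0000; B=V−Δ·S=-31.6388
Node (2,2) S=92.0205: V=(p*·97.1031+(1−p*)·25.3271)/1.09=60.3817; Δ=(97.1031−25.3271)/(131.5893−59.8133)=1.0000; B=V−Δ·S=-31.6388
Node (1,0) S=29.2500: V=(p*·10.1887+(1−p*)·-12.6263)/1.09=0.2236; Δ=(10.1887−-12.6263)/(41.8275−19.0125)=1.0000; B=V−Δ·S=-29.0264
Node (1,1) S=64.3500: V=(p*·60.3817+(1−p*)·10.1887)/1.09=35.3236; Δ=(60.3817−10.1887)/(92.0205−41.8275)=1.0000; B=V−Δ·S=-29.0264
Node (0,0) S=45.0000: V=(p*·35.3236+(1−p*)·0.2236)/1.09=18.3703; Δ=(35.3236−0.2236)/(64.3500−29.2500)=1.0000; B=V−Δ·S=-26.6297
Self-financing check: at every node Δ·S+B equals the discounted successor values.

(0,0): Delta=1.0000 Bond=-26.6297
(1,0): Delta=1.0000 Bond=-29.0264
(1,1): Delta=1.0000 Bond=-29.0264
(2,0): Delta=1.0000 Bond=-31.6388
(2,1): Delta=1.0000 Bond=-31.6388
(2,2): Delta=1.0000 Bond=-31.6388
(3,0): Delta=1.0000 Bond=-34.4862
(3,1): Delta=1.0000 Bond=-34.4862
(3,2): Delta=1.0000 Bond=-34.4862
(3,3): Delta=1.0000 Bond=-34.4862
V0=18.3703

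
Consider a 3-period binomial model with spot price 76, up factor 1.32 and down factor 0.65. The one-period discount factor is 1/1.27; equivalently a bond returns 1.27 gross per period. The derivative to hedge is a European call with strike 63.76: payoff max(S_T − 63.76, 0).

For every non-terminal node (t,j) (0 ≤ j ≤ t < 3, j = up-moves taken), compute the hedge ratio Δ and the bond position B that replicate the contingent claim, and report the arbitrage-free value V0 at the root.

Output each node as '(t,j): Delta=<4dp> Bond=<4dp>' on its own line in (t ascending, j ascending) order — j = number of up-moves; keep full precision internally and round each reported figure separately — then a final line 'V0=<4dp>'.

(0,0): Delta=0.9626 Bond=-28.1142
(1,0): Delta=0.4912 Bond=-12.4204
(1,1): Delta=0.9813 Bond=-37.5828
(2,0): Delta=0.0000 Bond=0.0000
(2,1): Delta=0.5108 Bond=-17.0460
(2,2): Delta=1.0000 Bond=-50.2047
V0=45.0430

Since d<R<u, set p* = (R−d)/(u−d) = 0.9254; price each node as the discounted p*-expectation of its children.
Terminal values V(3,·): V(3,0)=0.0000, V(3,1)=0.0000, V(3,2)=22.3146, V(3,3)=111.0376
  t=2,j=0: stock 32.1100 → up 42.3852 (V=0.0000), down 20.8715 (V=0.0000). Price 0.0000; hedge Δ=0.0000, bond B=0.0000.
  t=2,j=1: stock 65.2080 → up 86.0746 (V=22.3146), down 42.3852 (V=0.0000). Price 16.2593; hedge Δ=0.5108, bond B=-17.0460.
  t=2,j=2: stock 132.4224 → up 174.7976 (V=111.0376), down 86.0746 (V=22.3146). Price 82.2177; hedge Δ=1.0000, bond B=-50.2047.
  t=1,j=0: stock 49.4000 → up 65.2080 (V=16.2593), down 32.1100 (V=0.0000). Price 11.8472; hedge Δ=0.4912, bond B=-12.4204.
  t=1,j=1: stock 100.3200 → up 132.4224 (V=82.2177), down 65.2080 (V=16.2593). Price 60.8625; hedge Δ=0.9813, bond B=-37.5828.
  t=0,j=0: stock 76.0000 → up 100.3200 (V=60.8625), down 49.4000 (V=11.8472). Price 45.0430; hedge Δ=0.9626, bond B=-28.1142.
Check: Δ(0,0)·S0 + B(0,0) = 45.0430 = V0.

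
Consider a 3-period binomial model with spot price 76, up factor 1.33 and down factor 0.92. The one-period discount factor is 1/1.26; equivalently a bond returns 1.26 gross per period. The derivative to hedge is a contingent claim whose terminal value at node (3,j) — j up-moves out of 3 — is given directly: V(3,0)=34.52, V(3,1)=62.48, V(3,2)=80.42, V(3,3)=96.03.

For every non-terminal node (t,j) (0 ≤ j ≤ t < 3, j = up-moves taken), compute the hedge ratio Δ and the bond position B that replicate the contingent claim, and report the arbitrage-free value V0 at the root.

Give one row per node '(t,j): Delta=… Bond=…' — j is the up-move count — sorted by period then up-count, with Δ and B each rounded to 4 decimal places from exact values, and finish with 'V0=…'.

(0,0): Delta=0.3362 Bond=18.3398
(1,0): Delta=0.5440 Bond=8.5740
(1,1): Delta=0.3066 Bond=26.1005
(2,0): Delta=1.0601 Bond=-22.3964
(2,1): Delta=0.4705 Bond=17.6384
(2,2): Delta=0.2832 Bond=36.0259
V0=43.8881

No-arbitrage ⇒ martingale measure with p* = (R−d)/(u−d) = 0.8293.
Terminal values V(3,·): V(3,0)=34.5200, V(3,1)=62.4800, V(3,2)=80.4200, V(3,3)=96.0300
Node (2,0) S=64.3264: V=(p*·62.4800+(1−p*)·34.5200)/1.26=45.7987; Δ=(62.4800−34.5200)/(85.5541−59.1803)=1.0601; B=V−Δ·S=-22.3964
Node (2,1) S=92.9936: V=(p*·80.4200+(1−p*)·62.4800)/1.26=61.3945; Δ=(80.4200−62.4800)/(123.6815−85.5541)=0.4705; B=V−Δ·S=17.6384
Node (2,2) S=134.4364: V=(p*·96.0300+(1−p*)·80.4200)/1.26=74.0991; Δ=(96.0300−80.4200)/(178.8004−123.6815)=0.2832; B=V−Δ·S=36.0259
Node (1,0) S=69.9200: V=(p*·61.3945+(1−p*)·45.7987)/1.26=46.6125; Δ=(61.3945−45.7987)/(92.9936−64.3264)=0.5440; B=V−Δ·S=8.5740
Node (1,1) S=101.0800: V=(p*·74.0991+(1−p*)·61.3945)/1.26=57.0873; Δ=(74.0991−61.3945)/(134.4364−92.9936)=0.3066; B=V−Δ·S=26.1005
Node (0,0) S=76.0000: V=(p*·57.0873+(1−p*)·46.6125)/1.26=43.8881; Δ=(57.0873−46.6125)/(101.0800−69.9200)=0.3362; B=V−Δ·S=18.3398
Check: Δ(0,0)·S0 + B(0,0) = 43.8881 = V0.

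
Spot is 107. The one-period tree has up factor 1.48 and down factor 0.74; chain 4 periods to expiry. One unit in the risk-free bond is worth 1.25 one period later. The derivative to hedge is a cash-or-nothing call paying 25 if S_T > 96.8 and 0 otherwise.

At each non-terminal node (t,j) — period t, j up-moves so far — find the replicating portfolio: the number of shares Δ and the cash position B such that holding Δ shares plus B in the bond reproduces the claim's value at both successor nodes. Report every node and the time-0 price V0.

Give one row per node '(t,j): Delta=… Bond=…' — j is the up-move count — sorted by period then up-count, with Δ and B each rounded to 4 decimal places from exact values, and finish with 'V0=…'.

Under the risk-neutral measure, an up-move has probability p* = (R−d)/(u−d) = 0.6892 and values discount at R = 1.25.
Payoff layer (t=4): V(4,0)=0.0000, V(4,1)=0.0000, V(4,2)=25.0000, V(4,3)=25.0000, V(4,4)=25.0000
(3,0): S=43.3590. Δ = (V_up−V_dn)/(S_up−S_dn) = (0.0000−0.0000)/(64.1713−32.0856) = 0.0000. V = [p*·0.0000 + (1−p*)·0.0000]/1.25 = 0.0000. B = V − Δ·S = 0.0000.
(3,1): S=86.7179. Δ = (V_up−V_dn)/(S_up−S_dn) = (25.0000−0.0000)/(128.3425−64.1713) = 0.3896. V = [p*·25.0000 + (1−p*)·0.0000]/1.25 = 13.7838. B = V − Δ·S = -20.0000.
(3,2): S=173.4359. Δ = (V_up−V_dn)/(S_up−S_dn) = (25.0000−25.0000)/(256.6851−128.3425) = 0.0000. V = [p*·25.0000 + (1−p*)·25.0000]/1.25 = 20.0000. B = V − Δ·S = 20.0000.
(3,3): S=346.8717. Δ = (V_up−V_dn)/(S_up−S_dn) = (25.0000−25.0000)/(513.3702−256.6851) = 0.0000. V = [p*·25.0000 + (1−p*)·25.0000]/1.25 = 20.0000. B = V − Δ·S = 20.0000.
(2,0): S=58.5932. Δ = (V_up−V_dn)/(S_up−S_dn) = (13.7838−0.0000)/(86.7179−43.3590) = 0.3179. V = [p*·13.7838 + (1−p*)·0.0000]/1.25 = 7.5997. B = V − Δ·S = -11.0270.
(2,1): S=117.1864. Δ = (V_up−V_dn)/(S_up−S_dn) = (20.0000−13.7838)/(173.4359−86.7179) = 0.0717. V = [p*·20.0000 + (1−p*)·13.7838]/1.25 = 14.4543. B = V − Δ·S = 6.0541.
(2,2): S=234.3728. Δ = (V_up−V_dn)/(S_up−S_dn) = (20.0000−20.0000)/(346.8717−173.4359) = 0.0000. V = [p*·20.0000 + (1−p*)·20.0000]/1.25 = 16.0000. B = V − Δ·S = 16.0000.
(1,0): S=79.1800. Δ = (V_up−V_dn)/(S_up−S_dn) = (14.4543−7.5997)/(117.1864−58.5932) = 0.1170. V = [p*·14.4543 + (1−p*)·7.5997]/1.25 = 9.8591. B = V − Δ·S = 0.5961.
(1,1): S=158.3600. Δ = (V_up−V_dn)/(S_up−S_dn) = (16.0000−14.4543)/(234.3728−117.1864) = 0.0132. V = [p*·16.0000 + (1−p*)·14.4543]/1.25 = 12.4157. B = V − Δ·S = 10.3270.
(0,0): S=107.0000. Δ = (V_up−V_dn)/(S_up−S_dn) = (12.4157−9.8591)/(158.3600−79.1800) = 0.0323. V = [p*·12.4157 + (1−p*)·9.8591]/1.25 = 9.2968. B = V − Δ·S = 5.8420.
The time-0 hedge costs 9.2968, which is the no-arbitrage price.

(0,0): Delta=0.0323 Bond=5.8420
(1,0): Delta=0.1170 Bond=0.5961
(1,1): Delta=0.0132 Bond=10.3270
(2,0): Delta=0.3179 Bond=-11.0270
(2,1): Delta=0.0717 Bond=6.0541
(2,2): Delta=0.0000 Bond=16.0000
(3,0): Delta=0.0000 Bond=0.0000
(3,1): Delta=0.3896 Bond=-20.0000
(3,2): Delta=0.0000 Bond=20.0000
(3,3): Delta=0.0000 Bond=20.0000
V0=9.2968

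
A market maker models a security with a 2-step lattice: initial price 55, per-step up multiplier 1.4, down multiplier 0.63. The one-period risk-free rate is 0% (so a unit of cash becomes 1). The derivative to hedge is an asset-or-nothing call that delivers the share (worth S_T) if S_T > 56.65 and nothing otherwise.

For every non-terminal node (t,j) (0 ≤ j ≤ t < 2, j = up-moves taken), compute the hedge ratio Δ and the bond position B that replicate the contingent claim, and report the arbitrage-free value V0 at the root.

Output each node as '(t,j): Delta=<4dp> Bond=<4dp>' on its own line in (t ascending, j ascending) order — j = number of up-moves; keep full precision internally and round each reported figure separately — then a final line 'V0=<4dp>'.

Risk-neutral probability p* = (R−d)/(u−d) = (1−0.63)/(1.4−0.63) = 0.4805.
Terminal payoffs: V(2,0)=0.0000, V(2,1)=0.0000, V(2,2)=107.8000
  t=1,j=0: stock 34.6500 → up 48.5100 (V=0.0000), down 21.8295 (V=0.0000). Price 0.0000; hedge Δ=0.0000, bond B=0.0000.
  t=1,j=1: stock 77.0000 → up 107.8000 (V=107.8000), down 48.5100 (V=0.0000). Price 51.8000; hedge Δ=1.8182, bond B=-88.2000.
  t=0,j=0: stock 55.0000 → up 77.0000 (V=51.8000), down 34.6500 (V=0.0000). Price 24.8909; hedge Δ=1.2231, bond B=-42.3818.
Check: Δ(0,0)·S0 + B(0,0) = 24.8909 = V0.

(0,0): Delta=1.2231 Bond=-42.3818
(1,0): Delta=0.0000 Bond=0.0000
(1,1): Delta=1.8182 Bond=-88.2000
V0=24.8909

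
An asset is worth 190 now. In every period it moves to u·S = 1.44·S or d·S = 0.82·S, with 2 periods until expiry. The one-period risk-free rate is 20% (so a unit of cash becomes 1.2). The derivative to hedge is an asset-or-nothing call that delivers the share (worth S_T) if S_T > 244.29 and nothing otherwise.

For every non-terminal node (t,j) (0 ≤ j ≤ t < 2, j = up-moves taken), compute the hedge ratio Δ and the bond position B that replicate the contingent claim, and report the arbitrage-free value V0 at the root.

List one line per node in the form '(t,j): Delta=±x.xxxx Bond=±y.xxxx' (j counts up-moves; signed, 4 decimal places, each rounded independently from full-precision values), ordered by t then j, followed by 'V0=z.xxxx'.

(0,0): Delta=1.7082 Bond=-221.7840
(1,0): Delta=0.0000 Bond=0.0000
(1,1): Delta=2.3226 Bond=-434.2297
V0=102.7779

Under the risk-neutral measure, an up-move has probability p* = (R−d)/(u−d) = 0.6129 and values discount at R = 1.2.
Terminal payoffs: V(2,0)=0.0000, V(2,1)=0.0000, V(2,2)=393.9840
Node (1,0) S=155.8000: V=(p*·0.0000+(1−p*)·0.0000)/1.2=0.0000; Δ=(0.0000−0.0000)/(224.3520−127.7560)=0.0000; B=V−Δ·S=0.0000
Node (1,1) S=273.6000: V=(p*·393.9840+(1−p*)·0.0000)/1.2=201.2284; Δ=(393.9840−0.0000)/(393.9840−224.3520)=2.3226; B=V−Δ·S=-434.2297
Node (0,0) S=190.0000: V=(p*·201.2284+(1−p*)·0.0000)/1.2=102.7779; Δ=(201.2284−0.0000)/(273.6000−155.8000)=1.7082; B=V−Δ·S=-221.7840
Root portfolio cost Δ·190+B reproduces V0=102.7779.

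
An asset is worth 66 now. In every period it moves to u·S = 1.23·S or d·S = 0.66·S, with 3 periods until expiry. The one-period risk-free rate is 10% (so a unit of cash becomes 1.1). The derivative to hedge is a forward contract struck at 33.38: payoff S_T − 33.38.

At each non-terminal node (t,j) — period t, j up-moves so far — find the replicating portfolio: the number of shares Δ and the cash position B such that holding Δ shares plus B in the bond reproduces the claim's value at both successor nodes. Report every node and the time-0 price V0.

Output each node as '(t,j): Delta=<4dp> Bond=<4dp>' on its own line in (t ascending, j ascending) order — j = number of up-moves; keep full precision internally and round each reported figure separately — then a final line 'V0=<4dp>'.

(0,0): Delta=1.0000 Bond=-25.0789
(1,0): Delta=1.0000 Bond=-27.5868
(1,1): Delta=1.0000 Bond=-27.5868
(2,0): Delta=1.0000 Bond=-30.3455
(2,1): Delta=1.0000 Bond=-30.3455
(2,2): Delta=1.0000 Bond=-30.3455
V0=40.9211

Risk-neutral probability p* = (R−d)/(u−d) = (1.1−0.66)/(1.23−0.66) = 0.7719.
Terminal payoffs: V(3,0)=-14.4053, V(3,1)=1.9820, V(3,2)=32.5219, V(3,3)=89.4372
Node (2,0) S=28.7496: V=(p*·1.9820+(1−p*)·-14.4053)/1.1=-1.5959; Δ=(1.9820−-14.4053)/(35.3620−18.9747)=1.0000; B=V−Δ·S=-30.3455
Node (2,1) S=53.5788: V=(p*·32.5219+(1−p*)·1.9820)/1.1=23.2333; Δ=(32.5219−1.9820)/(65.9019−35.3620)=1.0000; B=V−Δ·S=-30.3455
Node (2,2) S=99.8514: V=(p*·89.4372+(1−p*)·32.5219)/1.1=69.5059; Δ=(89.4372−32.5219)/(122.8172−65.9019)=1.0000; B=V−Δ·S=-30.3455
Node (1,0) S=43.5600: V=(p*·23.2333+(1−p*)·-1.5959)/1.1=15.9732; Δ=(23.2333−-1.5959)/(53.5788−28.7496)=1.0000; B=V−Δ·S=-27.5868
Node (1,1) S=81.1800: V=(p*·69.5059+(1−p*)·23.2333)/1.1=53.5932; Δ=(69.5059−23.2333)/(99.8514−53.5788)=1.0000; B=V−Δ·S=-27.5868
Node (0,0) S=66.0000: V=(p*·53.5932+(1−p*)·15.9732)/1.1=40.9211; Δ=(53.5932−15.9732)/(81.1800−43.5600)=1.0000; B=V−Δ·S=-25.0789
Root portfolio cost Δ·66+B reproduces V0=40.9211.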